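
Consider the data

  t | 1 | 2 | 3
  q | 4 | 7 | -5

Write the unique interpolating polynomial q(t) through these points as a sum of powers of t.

Build the Lagrange basis polynomials:
L_0(t) = (t - 2)(t - 3) / [2] = (1/2)t^2 - (5/2)t + 3
L_1(t) = (t - 1)(t - 3) / [-1] = -t^2 + 4t - 3
L_2(t) = (t - 1)(t - 2) / [2] = (1/2)t^2 - (3/2)t + 1
q(t) = 4·L_0 + 7·L_1 + (-5)·L_2
  4·L_0(t) = 2t^2 - 10t + 12
  7·L_1(t) = -7t^2 + 28t - 21
  (-5)·L_2(t) = -(5/2)t^2 + (15/2)t - 5
Adding term by term: -(15/2)t^2 + (51/2)t - 14

q(t) = -(15/2)t^2 + (51/2)t - 14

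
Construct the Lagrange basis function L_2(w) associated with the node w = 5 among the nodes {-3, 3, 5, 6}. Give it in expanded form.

L_2(w) = -(1/16)w^3 + (3/8)w^2 + (9/16)w - 27/8

L_2(w) = (w + 3)(w - 3)(w - 6) / [(8)·(2)·(-1)]
       = (w^3 - 6w^2 - 9w + 54) / (-16)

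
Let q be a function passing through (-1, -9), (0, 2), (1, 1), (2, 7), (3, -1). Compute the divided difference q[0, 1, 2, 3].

-7/2

q[0,1] = (1 - 2) / (1 - 0) = -1
q[1,2] = (7 - 1) / (2 - 1) = 6
q[2,3] = (-1 - 7) / (3 - 2) = -8
q[0,1,2] = (6 - (-1)) / (2 - 0) = 7/2
q[1,2,3] = (-8 - 6) / (3 - 1) = -7
q[0,1,2,3] = (-7 - 7/2) / (3 - 0) = -7/2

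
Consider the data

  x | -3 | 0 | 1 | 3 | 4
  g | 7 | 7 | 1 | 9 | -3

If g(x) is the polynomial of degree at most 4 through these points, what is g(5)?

Using Newton's divided-difference form:
g[-3,0] = (7 - 7) / (0 - (-3)) = 0
g[0,1] = (1 - 7) / (1 - 0) = -6
g[1,3] = (9 - 1) / (3 - 1) = 4
g[3,4] = (-3 - 9) / (4 - 3) = -12
g[-3,0,1] = (-6 - 0) / (1 - (-3)) = -3/2
g[0,1,3] = (4 - (-6)) / (3 - 0) = 10/3
g[1,3,4] = (-12 - 4) / (4 - 1) = -16/3
g[-3,0,1,3] = (10/3 - (-3/2)) / (3 - (-3)) = 29/36
g[0,1,3,4] = (-16/3 - 10/3) / (4 - 0) = -13/6
g[-3,0,1,3,4] = (-13/6 - 29/36) / (4 - (-3)) = -107/252
g(5) = 7 + 0·(8) + (-3/2)·(8)·(5) + (29/36)·(8)·(5)·(4) + (-107/252)·(8)·(5)·(4)·(2) = -3779/63

-3779/63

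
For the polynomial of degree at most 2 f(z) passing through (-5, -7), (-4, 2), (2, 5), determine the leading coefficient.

-17/14

Build the Lagrange basis polynomials:
L_0(z) = (z + 4)(z - 2) / [7] = (1/7)z^2 + (2/7)z - 8/7
L_1(z) = (z + 5)(z - 2) / [-6] = -(1/6)z^2 - (1/2)z + 5/3
L_2(z) = (z + 5)(z + 4) / [42] = (1/42)z^2 + (3/14)z + 10/21
f(z) = (-7)·L_0 + 2·L_1 + 5·L_2
Only the coefficient of z^2 is needed; take it from each L_i and combine:
(-7)·(1/7) + 2·(-1/6) + 5·(1/42) = -17/14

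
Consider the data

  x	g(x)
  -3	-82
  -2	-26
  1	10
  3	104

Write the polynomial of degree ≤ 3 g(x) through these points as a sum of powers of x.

Build the Lagrange basis polynomials:
L_0(x) = (x + 2)(x - 1)(x - 3) / [-24] = -(1/24)x^3 + (1/12)x^2 + (5/24)x - 1/4
L_1(x) = (x + 3)(x - 1)(x - 3) / [15] = (1/15)x^3 - (1/15)x^2 - (3/5)x + 3/5
L_2(x) = (x + 3)(x + 2)(x - 3) / [-24] = -(1/24)x^3 - (1/12)x^2 + (3/8)x + 3/4
L_3(x) = (x + 3)(x + 2)(x - 1) / [60] = (1/60)x^3 + (1/15)x^2 + (1/60)x - 1/10
g(x) = (-82)·L_0 + (-26)·L_1 + 10·L_2 + 104·L_3
  (-82)·L_0(x) = (41/12)x^3 - (41/6)x^2 - (205/12)x + 41/2
  (-26)·L_1(x) = -(26/15)x^3 + (26/15)x^2 + (78/5)x - 78/5
  10·L_2(x) = -(5/12)x^3 - (5/6)x^2 + (15/4)x + 15/2
  104·L_3(x) = (26/15)x^3 + (104/15)x^2 + (26/15)x - 52/5
Adding term by term: 3x^3 + x^2 + 4x + 2

g(x) = 3x^3 + x^2 + 4x + 2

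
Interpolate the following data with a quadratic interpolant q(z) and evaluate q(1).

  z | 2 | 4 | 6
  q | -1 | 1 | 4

-13/8

Evaluate each Lagrange basis at z = 1:
L_0(1) = (-3)·(-5)/[(-2)·(-4)] = 15/8
L_1(1) = (-1)·(-5)/[(2)·(-2)] = -5/4
L_2(1) = (-1)·(-3)/[(4)·(2)] = 3/8
Sum: (-1)·(15/8) + 1·(-5/4) + 4·(3/8) = -13/8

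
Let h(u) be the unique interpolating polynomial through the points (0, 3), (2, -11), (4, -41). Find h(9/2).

Evaluate each Lagrange basis at u = 9/2:
L_0(9/2) = (5/2)·(1/2)/[(-2)·(-4)] = 5/32
L_1(9/2) = (9/2)·(1/2)/[(2)·(-2)] = -9/16
L_2(9/2) = (9/2)·(5/2)/[(4)·(2)] = 45/32
Sum: 3·(5/32) + (-11)·(-9/16) + (-41)·(45/32) = -51

-51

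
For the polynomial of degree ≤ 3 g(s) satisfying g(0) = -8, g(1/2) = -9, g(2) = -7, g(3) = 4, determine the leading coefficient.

11/15

The leading coefficient equals the top divided difference g[0,1/2,2,3].
g[0,1/2] = (-9 - (-8)) / (1/2 - 0) = -2
g[1/2,2] = (-7 - (-9)) / (2 - 1/2) = 4/3
g[2,3] = (4 - (-7)) / (3 - 2) = 11
g[0,1/2,2] = (4/3 - (-2)) / (2 - 0) = 5/3
g[1/2,2,3] = (11 - 4/3) / (3 - 1/2) = 58/15
g[0,1/2,2,3] = (58/15 - 5/3) / (3 - 0) = 11/15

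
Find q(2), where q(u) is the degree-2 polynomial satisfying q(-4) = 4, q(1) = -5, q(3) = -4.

-169/35

Evaluate each Lagrange basis at u = 2:
L_0(2) = (1)·(-1)/[(-5)·(-7)] = -1/35
L_1(2) = (6)·(-1)/[(5)·(-2)] = 3/5
L_2(2) = (6)·(1)/[(7)·(2)] = 3/7
Sum: 4·(-1/35) + (-5)·(3/5) + (-4)·(3/7) = -169/35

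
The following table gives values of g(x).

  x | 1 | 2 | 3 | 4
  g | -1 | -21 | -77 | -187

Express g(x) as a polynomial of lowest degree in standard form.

Build the Lagrange basis polynomials:
L_0(x) = (x - 2)(x - 3)(x - 4) / [-6] = -(1/6)x^3 + (3/2)x^2 - (13/3)x + 4
L_1(x) = (x - 1)(x - 3)(x - 4) / [2] = (1/2)x^3 - 4x^2 + (19/2)x - 6
L_2(x) = (x - 1)(x - 2)(x - 4) / [-2] = -(1/2)x^3 + (7/2)x^2 - 7x + 4
L_3(x) = (x - 1)(x - 2)(x - 3) / [6] = (1/6)x^3 - x^2 + (11/6)x - 1
g(x) = (-1)·L_0 + (-21)·L_1 + (-77)·L_2 + (-187)·L_3
  (-1)·L_0(x) = (1/6)x^3 - (3/2)x^2 + (13/3)x - 4
  (-21)·L_1(x) = -(21/2)x^3 + 84x^2 - (399/2)x + 126
  (-77)·L_2(x) = (77/2)x^3 - (539/2)x^2 + 539x - 308
  (-187)·L_3(x) = -(187/6)x^3 + 187x^2 - (2057/6)x + 187
Adding term by term: -3x^3 + x + 1

g(x) = -3x^3 + x + 1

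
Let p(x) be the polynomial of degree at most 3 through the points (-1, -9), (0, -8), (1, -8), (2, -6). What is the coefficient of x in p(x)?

0

Build the Lagrange basis polynomials:
L_0(x) = x(x - 1)(x - 2) / [-6] = -(1/6)x^3 + (1/2)x^2 - (1/3)x
L_1(x) = (x + 1)(x - 1)(x - 2) / [2] = (1/2)x^3 - x^2 - (1/2)x + 1
L_2(x) = (x + 1)x(x - 2) / [-2] = -(1/2)x^3 + (1/2)x^2 + x
L_3(x) = (x + 1)x(x - 1) / [6] = (1/6)x^3 - (1/6)x
p(x) = (-9)·L_0 + (-8)·L_1 + (-8)·L_2 + (-6)·L_3
Only the coefficient of x is needed; take it from each L_i and combine:
(-9)·(-1/3) + (-8)·(-1/2) + (-8)·(1) + (-6)·(-1/6) = 0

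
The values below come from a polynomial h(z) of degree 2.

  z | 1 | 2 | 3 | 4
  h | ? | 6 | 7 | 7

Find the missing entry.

The 3 known values determine h uniquely (degree ≤ 2).
Evaluate each Lagrange basis at z = 1:
L_0(1) = (-2)·(-3)/[(-1)·(-2)] = 3
L_1(1) = (-1)·(-3)/[(1)·(-1)] = -3
L_2(1) = (-1)·(-2)/[(2)·(1)] = 1
Sum: 6·(3) + 7·(-3) + 7·(1) = 4

4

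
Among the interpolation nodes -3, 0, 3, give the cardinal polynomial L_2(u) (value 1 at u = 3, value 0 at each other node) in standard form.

L_2(u) = (u + 3)u / [(6)·(3)]
       = (u^2 + 3u) / (18)

L_2(u) = (1/18)u^2 + (1/6)u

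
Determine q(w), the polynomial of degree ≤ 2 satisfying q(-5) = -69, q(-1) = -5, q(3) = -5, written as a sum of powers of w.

q(w) = -2w^2 + 4w + 1

L_0(w) = (w + 1)(w - 3) / [32] = (1/32)w^2 - (1/16)w - 3/32
L_1(w) = (w + 5)(w - 3) / [-16] = -(1/16)w^2 - (1/8)w + 15/16
L_2(w) = (w + 5)(w + 1) / [32] = (1/32)w^2 + (3/16)w + 5/32
q(w) = (-69)·L_0 + (-5)·L_1 + (-5)·L_2
  (-69)·L_0(w) = -(69/32)w^2 + (69/16)w + 207/32
  (-5)·L_1(w) = (5/16)w^2 + (5/8)w - 75/16
  (-5)·L_2(w) = -(5/32)w^2 - (15/16)w - 25/32
Adding term by term: -2w^2 + 4w + 1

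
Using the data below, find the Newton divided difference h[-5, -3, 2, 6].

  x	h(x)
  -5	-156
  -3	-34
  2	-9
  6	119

1

h[-5,-3] = (-34 - (-156)) / (-3 - (-5)) = 61
h[-3,2] = (-9 - (-34)) / (2 - (-3)) = 5
h[2,6] = (119 - (-9)) / (6 - 2) = 32
h[-5,-3,2] = (5 - 61) / (2 - (-5)) = -8
h[-3,2,6] = (32 - 5) / (6 - (-3)) = 3
h[-5,-3,2,6] = (3 - (-8)) / (6 - (-5)) = 1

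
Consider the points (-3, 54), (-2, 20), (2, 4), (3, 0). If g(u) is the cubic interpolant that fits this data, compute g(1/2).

5/8

L_0(1/2) = (5/2)·(-3/2)·(-5/2)/[(-1)·(-5)·(-6)] = -5/16
L_1(1/2) = (7/2)·(-3/2)·(-5/2)/[(1)·(-4)·(-5)] = 21/32
L_2(1/2) = (7/2)·(5/2)·(-5/2)/[(5)·(4)·(-1)] = 35/32
L_3(1/2) = (7/2)·(5/2)·(-3/2)/[(6)·(5)·(1)] = -7/16
Sum: 54·(-5/16) + 20·(21/32) + 4·(35/32) + 0 = 5/8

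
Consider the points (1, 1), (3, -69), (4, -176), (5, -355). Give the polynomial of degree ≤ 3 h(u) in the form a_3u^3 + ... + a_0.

L_0(u) = (u - 3)(u - 4)(u - 5) / [-24] = -(1/24)u^3 + (1/2)u^2 - (47/24)u + 5/2
L_1(u) = (u - 1)(u - 4)(u - 5) / [4] = (1/4)u^3 - (5/2)u^2 + (29/4)u - 5
L_2(u) = (u - 1)(u - 3)(u - 5) / [-3] = -(1/3)u^3 + 3u^2 - (23/3)u + 5
L_3(u) = (u - 1)(u - 3)(u - 4) / [8] = (1/8)u^3 - u^2 + (19/8)u - 3/2
h(u) = 1·L_0 + (-69)·L_1 + (-176)·L_2 + (-355)·L_3
  1·L_0(u) = -(1/24)u^3 + (1/2)u^2 - (47/24)u + 5/2
  (-69)·L_1(u) = -(69/4)u^3 + (345/2)u^2 - (2001/4)u + 345
  (-176)·L_2(u) = (176/3)u^3 - 528u^2 + (4048/3)u - 880
  (-355)·L_3(u) = -(355/8)u^3 + 355u^2 - (6745/8)u + 1065/2
Adding term by term: -3u^3 + 4u

h(u) = -3u^3 + 4u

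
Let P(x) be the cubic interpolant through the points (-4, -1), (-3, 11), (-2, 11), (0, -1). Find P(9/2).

1063/8

Evaluate each Lagrange basis at x = 9/2:
L_0(9/2) = (15/2)·(13/2)·(9/2)/[(-1)·(-2)·(-4)] = -1755/64
L_1(9/2) = (17/2)·(13/2)·(9/2)/[(1)·(-1)·(-3)] = 663/8
L_2(9/2) = (17/2)·(15/2)·(9/2)/[(2)·(1)·(-2)] = -2295/32
L_3(9/2) = (17/2)·(15/2)·(13/2)/[(4)·(3)·(2)] = 1105/64
Sum: (-1)·(-1755/64) + 11·(663/8) + 11·(-2295/32) + (-1)·(1105/64) = 1063/8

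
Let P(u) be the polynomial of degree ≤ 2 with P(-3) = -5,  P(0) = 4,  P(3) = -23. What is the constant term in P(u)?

4

Build the Lagrange basis polynomials:
L_0(u) = u(u - 3) / [18] = (1/18)u^2 - (1/6)u
L_1(u) = (u + 3)(u - 3) / [-9] = -(1/9)u^2 + 1
L_2(u) = (u + 3)u / [18] = (1/18)u^2 + (1/6)u
P(u) = (-5)·L_0 + 4·L_1 + (-23)·L_2
Only the constant term is needed; take it from each L_i and combine:
(-5)·(0) + 4·(1) + (-23)·(0) = 4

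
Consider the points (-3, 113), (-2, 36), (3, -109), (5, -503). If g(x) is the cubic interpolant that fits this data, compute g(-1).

Using Newton's divided-difference form:
g[-3,-2] = (36 - 113) / (-2 - (-3)) = -77
g[-2,3] = (-109 - 36) / (3 - (-2)) = -29
g[3,5] = (-503 - (-109)) / (5 - 3) = -197
g[-3,-2,3] = (-29 - (-77)) / (3 - (-3)) = 8
g[-2,3,5] = (-197 - (-29)) / (5 - (-2)) = -24
g[-3,-2,3,5] = (-24 - 8) / (5 - (-3)) = -4
g(-1) = 113 + (-77)·(2) + 8·(2)·(1) + (-4)·(2)·(1)·(-4) = 7

7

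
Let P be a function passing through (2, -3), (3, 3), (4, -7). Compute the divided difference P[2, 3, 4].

P[2,3] = (3 - (-3)) / (3 - 2) = 6
P[3,4] = (-7 - 3) / (4 - 3) = -10
P[2,3,4] = (-10 - 6) / (4 - 2) = -8

-8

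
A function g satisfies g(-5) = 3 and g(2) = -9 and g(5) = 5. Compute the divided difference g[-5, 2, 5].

67/105

g[-5,2] = (-9 - 3) / (2 - (-5)) = -12/7
g[2,5] = (5 - (-9)) / (5 - 2) = 14/3
g[-5,2,5] = (14/3 - (-12/7)) / (5 - (-5)) = 67/105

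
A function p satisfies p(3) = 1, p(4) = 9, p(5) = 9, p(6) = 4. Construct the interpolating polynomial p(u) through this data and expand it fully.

p(u) = (1/2)u^3 - 10u^2 + (119/2)u - 101

Build the Lagrange basis polynomials:
L_0(u) = (u - 4)(u - 5)(u - 6) / [-6] = -(1/6)u^3 + (5/2)u^2 - (37/3)u + 20
L_1(u) = (u - 3)(u - 5)(u - 6) / [2] = (1/2)u^3 - 7u^2 + (63/2)u - 45
L_2(u) = (u - 3)(u - 4)(u - 6) / [-2] = -(1/2)u^3 + (13/2)u^2 - 27u + 36
L_3(u) = (u - 3)(u - 4)(u - 5) / [6] = (1/6)u^3 - 2u^2 + (47/6)u - 10
p(u) = 1·L_0 + 9·L_1 + 9·L_2 + 4·L_3
  1·L_0(u) = -(1/6)u^3 + (5/2)u^2 - (37/3)u + 20
  9·L_1(u) = (9/2)u^3 - 63u^2 + (567/2)u - 405
  9·L_2(u) = -(9/2)u^3 + (117/2)u^2 - 243u + 324
  4·L_3(u) = (2/3)u^3 - 8u^2 + (94/3)u - 40
Adding term by term: (1/2)u^3 - 10u^2 + (119/2)u - 101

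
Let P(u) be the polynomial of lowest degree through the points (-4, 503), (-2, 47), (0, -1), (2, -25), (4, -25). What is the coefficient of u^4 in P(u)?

1

The leading coefficient equals the top divided difference P[-4,-2,0,2,4].
P[-4,-2] = (47 - 503) / (-2 - (-4)) = -228
P[-2,0] = (-1 - 47) / (0 - (-2)) = -24
P[0,2] = (-25 - (-1)) / (2 - 0) = -12
P[2,4] = (-25 - (-25)) / (4 - 2) = 0
P[-4,-2,0] = (-24 - (-228)) / (0 - (-4)) = 51
P[-2,0,2] = (-12 - (-24)) / (2 - (-2)) = 3
P[0,2,4] = (0 - (-12)) / (4 - 0) = 3
P[-4,-2,0,2] = (3 - 51) / (2 - (-4)) = -8
P[-2,0,2,4] = (3 - 3) / (4 - (-2)) = 0
P[-4,-2,0,2,4] = (0 - (-8)) / (4 - (-4)) = 1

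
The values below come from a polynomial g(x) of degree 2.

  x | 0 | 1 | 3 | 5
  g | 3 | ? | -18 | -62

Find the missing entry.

The 3 known values determine g uniquely (degree ≤ 2).
L_0(1) = (-2)·(-4)/[(-3)·(-5)] = 8/15
L_1(1) = (1)·(-4)/[(3)·(-2)] = 2/3
L_2(1) = (1)·(-2)/[(5)·(2)] = -1/5
Sum: 3·(8/15) + (-18)·(2/3) + (-62)·(-1/5) = 2

2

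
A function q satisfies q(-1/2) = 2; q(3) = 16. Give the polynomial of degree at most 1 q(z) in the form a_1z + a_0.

q(z) = 4z + 4

Build the Lagrange basis polynomials:
L_0(z) = (z - 3) / [-7/2] = -(2/7)z + 6/7
L_1(z) = (z + 1/2) / [7/2] = (2/7)z + 1/7
q(z) = 2·L_0 + 16·L_1
  2·L_0(z) = -(4/7)z + 12/7
  16·L_1(z) = (32/7)z + 16/7
Adding term by term: 4z + 4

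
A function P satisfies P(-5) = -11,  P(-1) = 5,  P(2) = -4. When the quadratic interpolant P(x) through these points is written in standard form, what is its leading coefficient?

The leading coefficient equals the top divided difference P[-5,-1,2].
P[-5,-1] = (5 - (-11)) / (-1 - (-5)) = 4
P[-1,2] = (-4 - 5) / (2 - (-1)) = -3
P[-5,-1,2] = (-3 - 4) / (2 - (-5)) = -1

-1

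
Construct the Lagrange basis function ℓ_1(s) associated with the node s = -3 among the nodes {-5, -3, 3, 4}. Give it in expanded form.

ℓ_1(s) = (s + 5)(s - 3)(s - 4) / [(2)·(-6)·(-7)]
       = (s^3 - 2s^2 - 23s + 60) / (84)

ℓ_1(s) = (1/84)s^3 - (1/42)s^2 - (23/84)s + 5/7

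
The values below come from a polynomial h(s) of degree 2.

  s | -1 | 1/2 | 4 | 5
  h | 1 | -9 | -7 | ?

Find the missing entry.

The 3 known values determine h uniquely (degree ≤ 2).
L_0(5) = (9/2)·(1)/[(-3/2)·(-5)] = 3/5
L_1(5) = (6)·(1)/[(3/2)·(-7/2)] = -8/7
L_2(5) = (6)·(9/2)/[(5)·(7/2)] = 54/35
Sum: 1·(3/5) + (-9)·(-8/7) + (-7)·(54/35) = 3/35

3/35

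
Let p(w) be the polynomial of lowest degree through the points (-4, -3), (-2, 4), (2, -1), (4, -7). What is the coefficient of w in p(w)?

Build the Lagrange basis polynomials:
L_0(w) = (w + 2)(w - 2)(w - 4) / [-96] = -(1/96)w^3 + (1/24)w^2 + (1/24)w - 1/6
L_1(w) = (w + 4)(w - 2)(w - 4) / [48] = (1/48)w^3 - (1/24)w^2 - (1/3)w + 2/3
L_2(w) = (w + 4)(w + 2)(w - 4) / [-48] = -(1/48)w^3 - (1/24)w^2 + (1/3)w + 2/3
L_3(w) = (w + 4)(w + 2)(w - 2) / [96] = (1/96)w^3 + (1/24)w^2 - (1/24)w - 1/6
p(w) = (-3)·L_0 + 4·L_1 + (-1)·L_2 + (-7)·L_3
Only the coefficient of w is needed; take it from each L_i and combine:
(-3)·(1/24) + 4·(-1/3) + (-1)·(1/3) + (-7)·(-1/24) = -3/2

-3/2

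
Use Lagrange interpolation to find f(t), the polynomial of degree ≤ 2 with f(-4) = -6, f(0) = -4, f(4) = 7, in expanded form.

L_0(t) = t(t - 4) / [32] = (1/32)t^2 - (1/8)t
L_1(t) = (t + 4)(t - 4) / [-16] = -(1/16)t^2 + 1
L_2(t) = (t + 4)t / [32] = (1/32)t^2 + (1/8)t
f(t) = (-6)·L_0 + (-4)·L_1 + 7·L_2
  (-6)·L_0(t) = -(3/16)t^2 + (3/4)t
  (-4)·L_1(t) = (1/4)t^2 - 4
  7·L_2(t) = (7/32)t^2 + (7/8)t
Adding term by term: (9/32)t^2 + (13/8)t - 4

f(t) = (9/32)t^2 + (13/8)t - 4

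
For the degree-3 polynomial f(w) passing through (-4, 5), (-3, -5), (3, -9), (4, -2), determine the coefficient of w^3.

-5/168

The leading coefficient equals the top divided difference f[-4,-3,3,4].
f[-4,-3] = (-5 - 5) / (-3 - (-4)) = -10
f[-3,3] = (-9 - (-5)) / (3 - (-3)) = -2/3
f[3,4] = (-2 - (-9)) / (4 - 3) = 7
f[-4,-3,3] = (-2/3 - (-10)) / (3 - (-4)) = 4/3
f[-3,3,4] = (7 - (-2/3)) / (4 - (-3)) = 23/21
f[-4,-3,3,4] = (23/21 - 4/3) / (4 - (-4)) = -5/168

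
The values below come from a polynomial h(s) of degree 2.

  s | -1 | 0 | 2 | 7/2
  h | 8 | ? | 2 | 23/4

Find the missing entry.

4

The 3 known values determine h uniquely (degree ≤ 2).
Evaluate each Lagrange basis at s = 0:
L_0(0) = (-2)·(-7/2)/[(-3)·(-9/2)] = 14/27
L_1(0) = (1)·(-7/2)/[(3)·(-3/2)] = 7/9
L_2(0) = (1)·(-2)/[(9/2)·(3/2)] = -8/27
Sum: 8·(14/27) + 2·(7/9) + 23/4·(-8/27) = 4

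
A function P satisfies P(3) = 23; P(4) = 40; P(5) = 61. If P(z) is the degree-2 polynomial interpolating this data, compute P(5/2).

16

Evaluate each Lagrange basis at z = 5/2:
L_0(5/2) = (-3/2)·(-5/2)/[(-1)·(-2)] = 15/8
L_1(5/2) = (-1/2)·(-5/2)/[(1)·(-1)] = -5/4
L_2(5/2) = (-1/2)·(-3/2)/[(2)·(1)] = 3/8
Sum: 23·(15/8) + 40·(-5/4) + 61·(3/8) = 16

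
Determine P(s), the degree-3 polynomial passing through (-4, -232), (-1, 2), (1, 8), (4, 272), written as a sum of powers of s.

Build the Lagrange basis polynomials:
L_0(s) = (s + 1)(s - 1)(s - 4) / [-120] = -(1/120)s^3 + (1/30)s^2 + (1/120)s - 1/30
L_1(s) = (s + 4)(s - 1)(s - 4) / [30] = (1/30)s^3 - (1/30)s^2 - (8/15)s + 8/15
L_2(s) = (s + 4)(s + 1)(s - 4) / [-30] = -(1/30)s^3 - (1/30)s^2 + (8/15)s + 8/15
L_3(s) = (s + 4)(s + 1)(s - 1) / [120] = (1/120)s^3 + (1/30)s^2 - (1/120)s - 1/30
P(s) = (-232)·L_0 + 2·L_1 + 8·L_2 + 272·L_3
  (-232)·L_0(s) = (29/15)s^3 - (116/15)s^2 - (29/15)s + 116/15
  2·L_1(s) = (1/15)s^3 - (1/15)s^2 - (16/15)s + 16/15
  8·L_2(s) = -(4/15)s^3 - (4/15)s^2 + (64/15)s + 64/15
  272·L_3(s) = (34/15)s^3 + (136/15)s^2 - (34/15)s - 136/15
Adding term by term: 4s^3 + s^2 - s + 4

P(s) = 4s^3 + s^2 - s + 4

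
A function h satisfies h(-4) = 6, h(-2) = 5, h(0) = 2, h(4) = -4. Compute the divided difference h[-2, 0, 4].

h[-2,0] = (2 - 5) / (0 - (-2)) = -3/2
h[0,4] = (-4 - 2) / (4 - 0) = -3/2
h[-2,0,4] = (-3/2 - (-3/2)) / (4 - (-2)) = 0

0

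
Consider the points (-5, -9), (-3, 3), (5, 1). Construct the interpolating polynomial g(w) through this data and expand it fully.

Newton's divided differences:
g[-5,-3] = (3 - (-9)) / (-3 - (-5)) = 6
g[-3,5] = (1 - 3) / (5 - (-3)) = -1/4
g[-5,-3,5] = (-1/4 - 6) / (5 - (-5)) = -5/8
g(w) = -9 + 6·(w + 5) + (-5/8)·(w + 5)(w + 3)
Expanding: g(w) = -(5/8)w^2 + w + 93/8

g(w) = -(5/8)w^2 + w + 93/8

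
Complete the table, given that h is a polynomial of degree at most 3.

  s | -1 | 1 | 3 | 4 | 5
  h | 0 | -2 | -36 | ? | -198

The 4 known values determine h uniquely (degree ≤ 3).
Evaluate each Lagrange basis at s = 4:
L_0(4) = (3)·(1)·(-1)/[(-2)·(-4)·(-6)] = 1/16
L_1(4) = (5)·(1)·(-1)/[(2)·(-2)·(-4)] = -5/16
L_2(4) = (5)·(3)·(-1)/[(4)·(2)·(-2)] = 15/16
L_3(4) = (5)·(3)·(1)/[(6)·(4)·(2)] = 5/16
Sum: 0 + (-2)·(-5/16) + (-36)·(15/16) + (-198)·(5/16) = -95

-95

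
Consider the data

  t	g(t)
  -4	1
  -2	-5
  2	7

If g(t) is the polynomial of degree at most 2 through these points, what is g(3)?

15

Evaluate each Lagrange basis at t = 3:
L_0(3) = (5)·(1)/[(-2)·(-6)] = 5/12
L_1(3) = (7)·(1)/[(2)·(-4)] = -7/8
L_2(3) = (7)·(5)/[(6)·(4)] = 35/24
Sum: 1·(5/12) + (-5)·(-7/8) + 7·(35/24) = 15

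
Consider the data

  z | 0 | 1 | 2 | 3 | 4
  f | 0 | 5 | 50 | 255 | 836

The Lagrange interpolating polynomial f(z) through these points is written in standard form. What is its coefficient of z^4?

4

Build the Lagrange basis polynomials:
L_0(z) = (z - 1)(z - 2)(z - 3)(z - 4) / [24] = (1/24)z^4 - (5/12)z^3 + (35/24)z^2 - (25/12)z + 1
L_1(z) = z(z - 2)(z - 3)(z - 4) / [-6] = -(1/6)z^4 + (3/2)z^3 - (13/3)z^2 + 4z
L_2(z) = z(z - 1)(z - 3)(z - 4) / [4] = (1/4)z^4 - 2z^3 + (19/4)z^2 - 3z
L_3(z) = z(z - 1)(z - 2)(z - 4) / [-6] = -(1/6)z^4 + (7/6)z^3 - (7/3)z^2 + (4/3)z
L_4(z) = z(z - 1)(z - 2)(z - 3) / [24] = (1/24)z^4 - (1/4)z^3 + (11/24)z^2 - (1/4)z
f(z) = 0·L_0 + 5·L_1 + 50·L_2 + 255·L_3 + 836·L_4
Only the coefficient of z^4 is needed; take it from each L_i and combine:
0·(1/24) + 5·(-1/6) + 50·(1/4) + 255·(-1/6) + 836·(1/24) = 4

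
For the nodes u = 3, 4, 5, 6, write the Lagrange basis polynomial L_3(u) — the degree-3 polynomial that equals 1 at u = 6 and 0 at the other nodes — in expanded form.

L_3(u) = (1/6)u^3 - 2u^2 + (47/6)u - 10

L_3(u) = (u - 3)(u - 4)(u - 5) / [(3)·(2)·(1)]
       = (u^3 - 12u^2 + 47u - 60) / (6)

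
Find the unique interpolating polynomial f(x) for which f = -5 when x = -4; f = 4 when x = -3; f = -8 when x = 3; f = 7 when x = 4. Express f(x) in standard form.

f(x) = (1/2)x^3 + (3/7)x^2 - (13/2)x - 41/7

Build the Lagrange basis polynomials:
L_0(x) = (x + 3)(x - 3)(x - 4) / [-56] = -(1/56)x^3 + (1/14)x^2 + (9/56)x - 9/14
L_1(x) = (x + 4)(x - 3)(x - 4) / [42] = (1/42)x^3 - (1/14)x^2 - (8/21)x + 8/7
L_2(x) = (x + 4)(x + 3)(x - 4) / [-42] = -(1/42)x^3 - (1/14)x^2 + (8/21)x + 8/7
L_3(x) = (x + 4)(x + 3)(x - 3) / [56] = (1/56)x^3 + (1/14)x^2 - (9/56)x - 9/14
f(x) = (-5)·L_0 + 4·L_1 + (-8)·L_2 + 7·L_3
  (-5)·L_0(x) = (5/56)x^3 - (5/14)x^2 - (45/56)x + 45/14
  4·L_1(x) = (2/21)x^3 - (2/7)x^2 - (32/21)x + 32/7
  (-8)·L_2(x) = (4/21)x^3 + (4/7)x^2 - (64/21)x - 64/7
  7·L_3(x) = (1/8)x^3 + (1/2)x^2 - (9/8)x - 9/2
Adding term by term: (1/2)x^3 + (3/7)x^2 - (13/2)x - 41/7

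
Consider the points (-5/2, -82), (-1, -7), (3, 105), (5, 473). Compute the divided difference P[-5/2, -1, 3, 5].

4

P[-5/2,-1] = (-7 - (-82)) / (-1 - (-5/2)) = 50
P[-1,3] = (105 - (-7)) / (3 - (-1)) = 28
P[3,5] = (473 - 105) / (5 - 3) = 184
P[-5/2,-1,3] = (28 - 50) / (3 - (-5/2)) = -4
P[-1,3,5] = (184 - 28) / (5 - (-1)) = 26
P[-5/2,-1,3,5] = (26 - (-4)) / (5 - (-5/2)) = 4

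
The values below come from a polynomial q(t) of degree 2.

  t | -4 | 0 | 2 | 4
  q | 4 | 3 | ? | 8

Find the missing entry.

19/4

The 3 known values determine q uniquely (degree ≤ 2).
L_0(2) = (2)·(-2)/[(-4)·(-8)] = -1/8
L_1(2) = (6)·(-2)/[(4)·(-4)] = 3/4
L_2(2) = (6)·(2)/[(8)·(4)] = 3/8
Sum: 4·(-1/8) + 3·(3/4) + 8·(3/8) = 19/4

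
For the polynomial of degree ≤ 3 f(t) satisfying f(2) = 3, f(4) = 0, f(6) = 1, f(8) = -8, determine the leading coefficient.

-7/24

The leading coefficient equals the top divided difference f[2,4,6,8].
f[2,4] = (0 - 3) / (4 - 2) = -3/2
f[4,6] = (1 - 0) / (6 - 4) = 1/2
f[6,8] = (-8 - 1) / (8 - 6) = -9/2
f[2,4,6] = (1/2 - (-3/2)) / (6 - 2) = 1/2
f[4,6,8] = (-9/2 - 1/2) / (8 - 4) = -5/4
f[2,4,6,8] = (-5/4 - 1/2) / (8 - 2) = -7/24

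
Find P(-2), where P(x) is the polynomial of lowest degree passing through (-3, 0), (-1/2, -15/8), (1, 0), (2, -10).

-6

Evaluate each Lagrange basis at x = -2:
L_0(-2) = (-3/2)·(-3)·(-4)/[(-5/2)·(-4)·(-5)] = 9/25
L_1(-2) = (1)·(-3)·(-4)/[(5/2)·(-3/2)·(-5/2)] = 32/25
L_2(-2) = (1)·(-3/2)·(-4)/[(4)·(3/2)·(-1)] = -1
L_3(-2) = (1)·(-3/2)·(-3)/[(5)·(5/2)·(1)] = 9/25
Sum: 0 + (-15/8)·(32/25) + 0 + (-10)·(9/25) = -6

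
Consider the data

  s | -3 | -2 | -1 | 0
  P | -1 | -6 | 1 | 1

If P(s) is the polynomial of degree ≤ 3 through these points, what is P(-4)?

Evaluate each Lagrange basis at s = -4:
L_0(-4) = (-2)·(-3)·(-4)/[(-1)·(-2)·(-3)] = 4
L_1(-4) = (-1)·(-3)·(-4)/[(1)·(-1)·(-2)] = -6
L_2(-4) = (-1)·(-2)·(-4)/[(2)·(1)·(-1)] = 4
L_3(-4) = (-1)·(-2)·(-3)/[(3)·(2)·(1)] = -1
Sum: (-1)·(4) + (-6)·(-6) + 1·(4) + 1·(-1) = 35

35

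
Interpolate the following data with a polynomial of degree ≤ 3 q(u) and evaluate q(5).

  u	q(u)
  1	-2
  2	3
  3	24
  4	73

162

Evaluate each Lagrange basis at u = 5:
L_0(5) = (3)·(2)·(1)/[(-1)·(-2)·(-3)] = -1
L_1(5) = (4)·(2)·(1)/[(1)·(-1)·(-2)] = 4
L_2(5) = (4)·(3)·(1)/[(2)·(1)·(-1)] = -6
L_3(5) = (4)·(3)·(2)/[(3)·(2)·(1)] = 4
Sum: (-2)·(-1) + 3·(4) + 24·(-6) + 73·(4) = 162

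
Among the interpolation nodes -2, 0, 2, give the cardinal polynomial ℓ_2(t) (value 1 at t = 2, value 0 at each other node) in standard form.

ℓ_2(t) = (1/8)t^2 + (1/4)t

ℓ_2(t) = (t + 2)t / [(4)·(2)]
       = (t^2 + 2t) / (8)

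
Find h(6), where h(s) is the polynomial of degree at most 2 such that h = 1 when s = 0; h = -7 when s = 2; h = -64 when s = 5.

Evaluate each Lagrange basis at s = 6:
L_0(6) = (4)·(1)/[(-2)·(-5)] = 2/5
L_1(6) = (6)·(1)/[(2)·(-3)] = -1
L_2(6) = (6)·(4)/[(5)·(3)] = 8/5
Sum: 1·(2/5) + (-7)·(-1) + (-64)·(8/5) = -95

-95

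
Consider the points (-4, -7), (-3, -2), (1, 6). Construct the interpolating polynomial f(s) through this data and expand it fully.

L_0(s) = (s + 3)(s - 1) / [5] = (1/5)s^2 + (2/5)s - 3/5
L_1(s) = (s + 4)(s - 1) / [-4] = -(1/4)s^2 - (3/4)s + 1
L_2(s) = (s + 4)(s + 3) / [20] = (1/20)s^2 + (7/20)s + 3/5
f(s) = (-7)·L_0 + (-2)·L_1 + 6·L_2
  (-7)·L_0(s) = -(7/5)s^2 - (14/5)s + 21/5
  (-2)·L_1(s) = (1/2)s^2 + (3/2)s - 2
  6·L_2(s) = (3/10)s^2 + (21/10)s + 18/5
Adding term by term: -(3/5)s^2 + (4/5)s + 29/5

f(s) = -(3/5)s^2 + (4/5)s + 29/5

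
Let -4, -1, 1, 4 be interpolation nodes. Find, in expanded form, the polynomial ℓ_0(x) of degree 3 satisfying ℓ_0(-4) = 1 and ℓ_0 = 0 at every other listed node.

ℓ_0(x) = (x + 1)(x - 1)(x - 4) / [(-3)·(-5)·(-8)]
       = (x^3 - 4x^2 - x + 4) / (-120)

ℓ_0(x) = -(1/120)x^3 + (1/30)x^2 + (1/120)x - 1/30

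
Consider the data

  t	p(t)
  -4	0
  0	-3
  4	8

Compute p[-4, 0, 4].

7/16

p[-4,0] = (-3 - 0) / (0 - (-4)) = -3/4
p[0,4] = (8 - (-3)) / (4 - 0) = 11/4
p[-4,0,4] = (11/4 - (-3/4)) / (4 - (-4)) = 7/16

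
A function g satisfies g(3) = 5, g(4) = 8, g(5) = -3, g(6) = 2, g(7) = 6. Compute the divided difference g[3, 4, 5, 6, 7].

g[3,4] = (8 - 5) / (4 - 3) = 3
g[4,5] = (-3 - 8) / (5 - 4) = -11
g[5,6] = (2 - (-3)) / (6 - 5) = 5
g[6,7] = (6 - 2) / (7 - 6) = 4
g[3,4,5] = (-11 - 3) / (5 - 3) = -7
g[4,5,6] = (5 - (-11)) / (6 - 4) = 8
g[5,6,7] = (4 - 5) / (7 - 5) = -1/2
g[3,4,5,6] = (8 - (-7)) / (6 - 3) = 5
g[4,5,6,7] = (-1/2 - 8) / (7 - 4) = -17/6
g[3,4,5,6,7] = (-17/6 - 5) / (7 - 3) = -47/24

-47/24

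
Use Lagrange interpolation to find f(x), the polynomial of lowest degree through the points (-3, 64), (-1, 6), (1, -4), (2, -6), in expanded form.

Build the Lagrange basis polynomials:
L_0(x) = (x + 1)(x - 1)(x - 2) / [-40] = -(1/40)x^3 + (1/20)x^2 + (1/40)x - 1/20
L_1(x) = (x + 3)(x - 1)(x - 2) / [12] = (1/12)x^3 - (7/12)x + 1/2
L_2(x) = (x + 3)(x + 1)(x - 2) / [-8] = -(1/8)x^3 - (1/4)x^2 + (5/8)x + 3/4
L_3(x) = (x + 3)(x + 1)(x - 1) / [15] = (1/15)x^3 + (1/5)x^2 - (1/15)x - 1/5
f(x) = 64·L_0 + 6·L_1 + (-4)·L_2 + (-6)·L_3
  64·L_0(x) = -(8/5)x^3 + (16/5)x^2 + (8/5)x - 16/5
  6·L_1(x) = (1/2)x^3 - (7/2)x + 3
  (-4)·L_2(x) = (1/2)x^3 + x^2 - (5/2)x - 3
  (-6)·L_3(x) = -(2/5)x^3 - (6/5)x^2 + (2/5)x + 6/5
Adding term by term: -x^3 + 3x^2 - 4x - 2

f(x) = -x^3 + 3x^2 - 4x - 2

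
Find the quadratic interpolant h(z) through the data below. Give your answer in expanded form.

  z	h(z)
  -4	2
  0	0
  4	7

h(z) = (9/32)z^2 + (5/8)z

Newton's divided differences:
h[-4,0] = (0 - 2) / (0 - (-4)) = -1/2
h[0,4] = (7 - 0) / (4 - 0) = 7/4
h[-4,0,4] = (7/4 - (-1/2)) / (4 - (-4)) = 9/32
h(z) = 2 + (-1/2)·(z + 4) + (9/32)·(z + 4)z
Expanding: h(z) = (9/32)z^2 + (5/8)z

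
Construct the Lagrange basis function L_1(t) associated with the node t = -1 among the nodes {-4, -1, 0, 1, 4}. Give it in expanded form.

L_1(t) = (t + 4)t(t - 1)(t - 4) / [(3)·(-1)·(-2)·(-5)]
       = (t^4 - t^3 - 16t^2 + 16t) / (-30)

L_1(t) = -(1/30)t^4 + (1/30)t^3 + (8/15)t^2 - (8/15)t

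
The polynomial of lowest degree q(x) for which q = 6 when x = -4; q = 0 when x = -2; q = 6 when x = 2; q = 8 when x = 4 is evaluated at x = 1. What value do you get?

Using Newton's divided-difference form:
q[-4,-2] = (0 - 6) / (-2 - (-4)) = -3
q[-2,2] = (6 - 0) / (2 - (-2)) = 3/2
q[2,4] = (8 - 6) / (4 - 2) = 1
q[-4,-2,2] = (3/2 - (-3)) / (2 - (-4)) = 3/4
q[-2,2,4] = (1 - 3/2) / (4 - (-2)) = -1/12
q[-4,-2,2,4] = (-1/12 - 3/4) / (4 - (-4)) = -5/48
q(1) = 6 + (-3)·(5) + (3/4)·(5)·(3) + (-5/48)·(5)·(3)·(-1) = 61/16

61/16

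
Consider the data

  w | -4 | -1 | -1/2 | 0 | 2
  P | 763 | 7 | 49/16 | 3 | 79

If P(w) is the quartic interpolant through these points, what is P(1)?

13

Evaluate each Lagrange basis at w = 1:
L_0(1) = (2)·(3/2)·(1)·(-1)/[(-3)·(-7/2)·(-4)·(-6)] = -1/84
L_1(1) = (5)·(3/2)·(1)·(-1)/[(3)·(-1/2)·(-1)·(-3)] = 5/3
L_2(1) = (5)·(2)·(1)·(-1)/[(7/2)·(1/2)·(-1/2)·(-5/2)] = -32/7
L_3(1) = (5)·(2)·(3/2)·(-1)/[(4)·(1)·(1/2)·(-2)] = 15/4
L_4(1) = (5)·(2)·(3/2)·(1)/[(6)·(3)·(5/2)·(2)] = 1/6
Sum: 763·(-1/84) + 7·(5/3) + 49/16·(-32/7) + 3·(15/4) + 79·(1/6) = 13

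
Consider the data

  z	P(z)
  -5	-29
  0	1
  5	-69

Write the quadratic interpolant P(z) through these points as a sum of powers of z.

L_0(z) = z(z - 5) / [50] = (1/50)z^2 - (1/10)z
L_1(z) = (z + 5)(z - 5) / [-25] = -(1/25)z^2 + 1
L_2(z) = (z + 5)z / [50] = (1/50)z^2 + (1/10)z
P(z) = (-29)·L_0 + 1·L_1 + (-69)·L_2
  (-29)·L_0(z) = -(29/50)z^2 + (29/10)z
  1·L_1(z) = -(1/25)z^2 + 1
  (-69)·L_2(z) = -(69/50)z^2 - (69/10)z
Adding term by term: -2z^2 - 4z + 1

P(z) = -2z^2 - 4z + 1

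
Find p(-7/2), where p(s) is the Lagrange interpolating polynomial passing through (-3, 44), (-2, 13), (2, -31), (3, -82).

Evaluate each Lagrange basis at s = -7/2:
L_0(-7/2) = (-3/2)·(-11/2)·(-13/2)/[(-1)·(-5)·(-6)] = 143/80
L_1(-7/2) = (-1/2)·(-11/2)·(-13/2)/[(1)·(-4)·(-5)] = -143/160
L_2(-7/2) = (-1/2)·(-3/2)·(-13/2)/[(5)·(4)·(-1)] = 39/160
L_3(-7/2) = (-1/2)·(-3/2)·(-11/2)/[(6)·(5)·(1)] = -11/80
Sum: 44·(143/80) + 13·(-143/160) + (-31)·(39/160) + (-82)·(-11/80) = 283/4

283/4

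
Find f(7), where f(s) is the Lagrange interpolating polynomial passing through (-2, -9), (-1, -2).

Evaluate each Lagrange basis at s = 7:
L_0(7) = (8)/[(-1)] = -8
L_1(7) = (9)/[(1)] = 9
Sum: (-9)·(-8) + (-2)·(9) = 54

54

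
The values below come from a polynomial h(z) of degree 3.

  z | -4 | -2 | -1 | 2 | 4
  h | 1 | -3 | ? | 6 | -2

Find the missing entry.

The 4 known values determine h uniquely (degree ≤ 3).
Evaluate each Lagrange basis at z = -1:
L_0(-1) = (1)·(-3)·(-5)/[(-2)·(-6)·(-8)] = -5/32
L_1(-1) = (3)·(-3)·(-5)/[(2)·(-4)·(-6)] = 15/16
L_2(-1) = (3)·(1)·(-5)/[(6)·(4)·(-2)] = 5/16
L_3(-1) = (3)·(1)·(-3)/[(8)·(6)·(2)] = -3/32
Sum: 1·(-5/32) + (-3)·(15/16) + 6·(5/16) + (-2)·(-3/32) = -29/32

-29/32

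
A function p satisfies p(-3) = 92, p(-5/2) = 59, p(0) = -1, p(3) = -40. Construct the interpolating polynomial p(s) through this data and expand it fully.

Build the Lagrange basis polynomials:
L_0(s) = (s + 5/2)s(s - 3) / [-9] = -(1/9)s^3 + (1/18)s^2 + (5/6)s
L_1(s) = (s + 3)s(s - 3) / [55/8] = (8/55)s^3 - (72/55)s
L_2(s) = (s + 3)(s + 5/2)(s - 3) / [-45/2] = -(2/45)s^3 - (1/9)s^2 + (2/5)s + 1
L_3(s) = (s + 3)(s + 5/2)s / [99] = (1/99)s^3 + (1/18)s^2 + (5/66)s
p(s) = 92·L_0 + 59·L_1 + (-1)·L_2 + (-40)·L_3
  92·L_0(s) = -(92/9)s^3 + (46/9)s^2 + (230/3)s
  59·L_1(s) = (472/55)s^3 - (4248/55)s
  (-1)·L_2(s) = (2/45)s^3 + (1/9)s^2 - (2/5)s - 1
  (-40)·L_3(s) = -(40/99)s^3 - (20/9)s^2 - (100/33)s
Adding term by term: -2s^3 + 3s^2 - 4s - 1

p(s) = -2s^3 + 3s^2 - 4s - 1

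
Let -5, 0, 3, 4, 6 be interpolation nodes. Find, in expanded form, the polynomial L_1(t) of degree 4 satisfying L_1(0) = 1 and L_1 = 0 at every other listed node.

L_1(t) = -(1/360)t^4 + (1/45)t^3 + (11/360)t^2 - (11/20)t + 1

L_1(t) = (t + 5)(t - 3)(t - 4)(t - 6) / [(5)·(-3)·(-4)·(-6)]
       = (t^4 - 8t^3 - 11t^2 + 198t - 360) / (-360)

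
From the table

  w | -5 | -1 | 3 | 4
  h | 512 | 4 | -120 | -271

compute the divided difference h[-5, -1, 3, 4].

h[-5,-1] = (4 - 512) / (-1 - (-5)) = -127
h[-1,3] = (-120 - 4) / (3 - (-1)) = -31
h[3,4] = (-271 - (-120)) / (4 - 3) = -151
h[-5,-1,3] = (-31 - (-127)) / (3 - (-5)) = 12
h[-1,3,4] = (-151 - (-31)) / (4 - (-1)) = -24
h[-5,-1,3,4] = (-24 - 12) / (4 - (-5)) = -4

-4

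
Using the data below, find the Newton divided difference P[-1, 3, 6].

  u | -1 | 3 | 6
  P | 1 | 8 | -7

P[-1,3] = (8 - 1) / (3 - (-1)) = 7/4
P[3,6] = (-7 - 8) / (6 - 3) = -5
P[-1,3,6] = (-5 - 7/4) / (6 - (-1)) = -27/28

-27/28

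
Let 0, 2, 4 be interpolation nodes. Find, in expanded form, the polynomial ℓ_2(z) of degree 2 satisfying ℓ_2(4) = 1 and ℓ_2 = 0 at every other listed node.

ℓ_2(z) = z(z - 2) / [(4)·(2)]
       = (z^2 - 2z) / (8)

ℓ_2(z) = (1/8)z^2 - (1/4)z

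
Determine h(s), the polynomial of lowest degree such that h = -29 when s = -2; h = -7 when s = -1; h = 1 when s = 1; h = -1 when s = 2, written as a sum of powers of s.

L_0(s) = (s + 1)(s - 1)(s - 2) / [-12] = -(1/12)s^3 + (1/6)s^2 + (1/12)s - 1/6
L_1(s) = (s + 2)(s - 1)(s - 2) / [6] = (1/6)s^3 - (1/6)s^2 - (2/3)s + 2/3
L_2(s) = (s + 2)(s + 1)(s - 2) / [-6] = -(1/6)s^3 - (1/6)s^2 + (2/3)s + 2/3
L_3(s) = (s + 2)(s + 1)(s - 1) / [12] = (1/12)s^3 + (1/6)s^2 - (1/12)s - 1/6
h(s) = (-29)·L_0 + (-7)·L_1 + 1·L_2 + (-1)·L_3
  (-29)·L_0(s) = (29/12)s^3 - (29/6)s^2 - (29/12)s + 29/6
  (-7)·L_1(s) = -(7/6)s^3 + (7/6)s^2 + (14/3)s - 14/3
  1·L_2(s) = -(1/6)s^3 - (1/6)s^2 + (2/3)s + 2/3
  (-1)·L_3(s) = -(1/12)s^3 - (1/6)s^2 + (1/12)s + 1/6
Adding term by term: s^3 - 4s^2 + 3s + 1

h(s) = s^3 - 4s^2 + 3s + 1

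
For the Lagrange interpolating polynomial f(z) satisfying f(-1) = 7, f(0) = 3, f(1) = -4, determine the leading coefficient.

The leading coefficient equals the top divided difference f[-1,0,1].
f[-1,0] = (3 - 7) / (0 - (-1)) = -4
f[0,1] = (-4 - 3) / (1 - 0) = -7
f[-1,0,1] = (-7 - (-4)) / (1 - (-1)) = -3/2

-3/2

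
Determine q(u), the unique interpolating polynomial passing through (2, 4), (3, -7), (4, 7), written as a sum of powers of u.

L_0(u) = (u - 3)(u - 4) / [2] = (1/2)u^2 - (7/2)u + 6
L_1(u) = (u - 2)(u - 4) / [-1] = -u^2 + 6u - 8
L_2(u) = (u - 2)(u - 3) / [2] = (1/2)u^2 - (5/2)u + 3
q(u) = 4·L_0 + (-7)·L_1 + 7·L_2
  4·L_0(u) = 2u^2 - 14u + 24
  (-7)·L_1(u) = 7u^2 - 42u + 56
  7·L_2(u) = (7/2)u^2 - (35/2)u + 21
Adding term by term: (25/2)u^2 - (147/2)u + 101

q(u) = (25/2)u^2 - (147/2)u + 101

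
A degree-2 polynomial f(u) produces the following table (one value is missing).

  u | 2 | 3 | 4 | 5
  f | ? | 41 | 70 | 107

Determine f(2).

The 3 known values determine f uniquely (degree ≤ 2).
L_0(2) = (-2)·(-3)/[(-1)·(-2)] = 3
L_1(2) = (-1)·(-3)/[(1)·(-1)] = -3
L_2(2) = (-1)·(-2)/[(2)·(1)] = 1
Sum: 41·(3) + 70·(-3) + 107·(1) = 20

20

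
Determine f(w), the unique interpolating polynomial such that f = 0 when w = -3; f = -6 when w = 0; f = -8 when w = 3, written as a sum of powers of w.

f(w) = (2/9)w^2 - (4/3)w - 6

Newton's divided differences:
f[-3,0] = (-6 - 0) / (0 - (-3)) = -2
f[0,3] = (-8 - (-6)) / (3 - 0) = -2/3
f[-3,0,3] = (-2/3 - (-2)) / (3 - (-3)) = 2/9
f(w) = (-2)·(w + 3) + (2/9)·(w + 3)w
Expanding: f(w) = (2/9)w^2 - (4/3)w - 6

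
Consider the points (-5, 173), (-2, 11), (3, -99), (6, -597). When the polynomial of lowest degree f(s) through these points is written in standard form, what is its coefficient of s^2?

-4

L_0(s) = (s + 2)(s - 3)(s - 6) / [-264] = -(1/264)s^3 + (7/264)s^2 - 3/22
L_1(s) = (s + 5)(s - 3)(s - 6) / [120] = (1/120)s^3 - (1/30)s^2 - (9/40)s + 3/4
L_2(s) = (s + 5)(s + 2)(s - 6) / [-120] = -(1/120)s^3 - (1/120)s^2 + (4/15)s + 1/2
L_3(s) = (s + 5)(s + 2)(s - 3) / [264] = (1/264)s^3 + (1/66)s^2 - (1/24)s - 5/44
f(s) = 173·L_0 + 11·L_1 + (-99)·L_2 + (-597)·L_3
Only the coefficient of s^2 is needed; take it from each L_i and combine:
173·(7/264) + 11·(-1/30) + (-99)·(-1/120) + (-597)·(1/66) = -4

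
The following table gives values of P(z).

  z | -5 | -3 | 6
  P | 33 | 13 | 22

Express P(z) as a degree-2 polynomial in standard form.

Newton's divided differences:
P[-5,-3] = (13 - 33) / (-3 - (-5)) = -10
P[-3,6] = (22 - 13) / (6 - (-3)) = 1
P[-5,-3,6] = (1 - (-10)) / (6 - (-5)) = 1
P(z) = 33 + (-10)·(z + 5) + 1·(z + 5)(z + 3)
Expanding: P(z) = z^2 - 2z - 2

P(z) = z^2 - 2z - 2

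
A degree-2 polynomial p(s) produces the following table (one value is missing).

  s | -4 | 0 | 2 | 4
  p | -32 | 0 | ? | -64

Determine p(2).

The 3 known values determine p uniquely (degree ≤ 2).
Evaluate each Lagrange basis at s = 2:
L_0(2) = (2)·(-2)/[(-4)·(-8)] = -1/8
L_1(2) = (6)·(-2)/[(4)·(-4)] = 3/4
L_2(2) = (6)·(2)/[(8)·(4)] = 3/8
Sum: (-32)·(-1/8) + 0 + (-64)·(3/8) = -20

-20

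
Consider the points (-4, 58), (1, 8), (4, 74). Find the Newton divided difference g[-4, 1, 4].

g[-4,1] = (8 - 58) / (1 - (-4)) = -10
g[1,4] = (74 - 8) / (4 - 1) = 22
g[-4,1,4] = (22 - (-10)) / (4 - (-4)) = 4

4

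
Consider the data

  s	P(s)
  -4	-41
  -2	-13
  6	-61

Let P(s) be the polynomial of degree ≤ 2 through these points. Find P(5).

-41

L_0(5) = (7)·(-1)/[(-2)·(-10)] = -7/20
L_1(5) = (9)·(-1)/[(2)·(-8)] = 9/16
L_2(5) = (9)·(7)/[(10)·(8)] = 63/80
Sum: (-41)·(-7/20) + (-13)·(9/16) + (-61)·(63/80) = -41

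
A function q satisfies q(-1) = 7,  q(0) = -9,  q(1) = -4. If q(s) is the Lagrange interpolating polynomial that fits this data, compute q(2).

L_0(2) = (2)·(1)/[(-1)·(-2)] = 1
L_1(2) = (3)·(1)/[(1)·(-1)] = -3
L_2(2) = (3)·(2)/[(2)·(1)] = 3
Sum: 7·(1) + (-9)·(-3) + (-4)·(3) = 22

22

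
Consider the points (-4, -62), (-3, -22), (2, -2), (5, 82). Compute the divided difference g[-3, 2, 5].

3

g[-3,2] = (-2 - (-22)) / (2 - (-3)) = 4
g[2,5] = (82 - (-2)) / (5 - 2) = 28
g[-3,2,5] = (28 - 4) / (5 - (-3)) = 3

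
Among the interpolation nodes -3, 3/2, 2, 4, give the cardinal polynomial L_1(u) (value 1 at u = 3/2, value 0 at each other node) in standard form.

L_1(u) = (8/45)u^3 - (8/15)u^2 - (16/9)u + 64/15

L_1(u) = (u + 3)(u - 2)(u - 4) / [(9/2)·(-1/2)·(-5/2)]
       = (u^3 - 3u^2 - 10u + 24) / (45/8)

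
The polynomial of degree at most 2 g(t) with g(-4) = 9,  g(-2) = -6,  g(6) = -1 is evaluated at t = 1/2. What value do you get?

Using Newton's divided-difference form:
g[-4,-2] = (-6 - 9) / (-2 - (-4)) = -15/2
g[-2,6] = (-1 - (-6)) / (6 - (-2)) = 5/8
g[-4,-2,6] = (5/8 - (-15/2)) / (6 - (-4)) = 13/16
g(1/2) = 9 + (-15/2)·(9/2) + (13/16)·(9/2)·(5/2) = -999/64

-999/64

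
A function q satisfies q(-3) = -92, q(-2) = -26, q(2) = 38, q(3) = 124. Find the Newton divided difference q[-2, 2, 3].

q[-2,2] = (38 - (-26)) / (2 - (-2)) = 16
q[2,3] = (124 - 38) / (3 - 2) = 86
q[-2,2,3] = (86 - 16) / (3 - (-2)) = 14

14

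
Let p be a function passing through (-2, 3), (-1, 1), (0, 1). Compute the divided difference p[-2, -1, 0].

p[-2,-1] = (1 - 3) / (-1 - (-2)) = -2
p[-1,0] = (1 - 1) / (0 - (-1)) = 0
p[-2,-1,0] = (0 - (-2)) / (0 - (-2)) = 1

1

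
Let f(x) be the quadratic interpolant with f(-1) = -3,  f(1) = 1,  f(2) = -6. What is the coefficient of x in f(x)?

2

L_0(x) = (x - 1)(x - 2) / [6] = (1/6)x^2 - (1/2)x + 1/3
L_1(x) = (x + 1)(x - 2) / [-2] = -(1/2)x^2 + (1/2)x + 1
L_2(x) = (x + 1)(x - 1) / [3] = (1/3)x^2 - 1/3
f(x) = (-3)·L_0 + 1·L_1 + (-6)·L_2
Only the coefficient of x is needed; take it from each L_i and combine:
(-3)·(-1/2) + 1·(1/2) + (-6)·(0) = 2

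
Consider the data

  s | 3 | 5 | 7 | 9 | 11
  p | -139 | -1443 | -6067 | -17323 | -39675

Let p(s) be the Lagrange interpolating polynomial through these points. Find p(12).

-56722

L_0(12) = (7)·(5)·(3)·(1)/[(-2)·(-4)·(-6)·(-8)] = 35/128
L_1(12) = (9)·(5)·(3)·(1)/[(2)·(-2)·(-4)·(-6)] = -45/32
L_2(12) = (9)·(7)·(3)·(1)/[(4)·(2)·(-2)·(-4)] = 189/64
L_3(12) = (9)·(7)·(5)·(1)/[(6)·(4)·(2)·(-2)] = -105/32
L_4(12) = (9)·(7)·(5)·(3)/[(8)·(6)·(4)·(2)] = 315/128
Sum: (-139)·(35/128) + (-1443)·(-45/32) + (-6067)·(189/64) + (-17323)·(-105/32) + (-39675)·(315/128) = -56722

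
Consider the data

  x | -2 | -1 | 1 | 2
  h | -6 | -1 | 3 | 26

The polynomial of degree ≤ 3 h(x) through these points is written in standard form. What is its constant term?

Build the Lagrange basis polynomials:
L_0(x) = (x + 1)(x - 1)(x - 2) / [-12] = -(1/12)x^3 + (1/6)x^2 + (1/12)x - 1/6
L_1(x) = (x + 2)(x - 1)(x - 2) / [6] = (1/6)x^3 - (1/6)x^2 - (2/3)x + 2/3
L_2(x) = (x + 2)(x + 1)(x - 2) / [-6] = -(1/6)x^3 - (1/6)x^2 + (2/3)x + 2/3
L_3(x) = (x + 2)(x + 1)(x - 1) / [12] = (1/12)x^3 + (1/6)x^2 - (1/12)x - 1/6
h(x) = (-6)·L_0 + (-1)·L_1 + 3·L_2 + 26·L_3
Only the constant term is needed; take it from each L_i and combine:
(-6)·(-1/6) + (-1)·(2/3) + 3·(2/3) + 26·(-1/6) = -2

-2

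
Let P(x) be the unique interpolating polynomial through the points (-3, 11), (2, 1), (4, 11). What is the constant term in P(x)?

-1

L_0(x) = (x - 2)(x - 4) / [35] = (1/35)x^2 - (6/35)x + 8/35
L_1(x) = (x + 3)(x - 4) / [-10] = -(1/10)x^2 + (1/10)x + 6/5
L_2(x) = (x + 3)(x - 2) / [14] = (1/14)x^2 + (1/14)x - 3/7
P(x) = 11·L_0 + 1·L_1 + 11·L_2
Only the constant term is needed; take it from each L_i and combine:
11·(8/35) + 1·(6/5) + 11·(-3/7) = -1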